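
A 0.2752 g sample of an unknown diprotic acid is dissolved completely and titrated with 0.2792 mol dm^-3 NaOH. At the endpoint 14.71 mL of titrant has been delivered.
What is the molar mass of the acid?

n(NaOH) = 0.01471 L × 0.2792 mol/L = 4.107 × 10^-3 mol
From the 1:2 ratio, n(H2A) = 1/2 × 4.107 × 10^-3 = 2.054 × 10^-3 mol
M = m / n = 0.2752 g / 2.054 × 10^-3 mol = 134.0 g/mol

134.0 g/mol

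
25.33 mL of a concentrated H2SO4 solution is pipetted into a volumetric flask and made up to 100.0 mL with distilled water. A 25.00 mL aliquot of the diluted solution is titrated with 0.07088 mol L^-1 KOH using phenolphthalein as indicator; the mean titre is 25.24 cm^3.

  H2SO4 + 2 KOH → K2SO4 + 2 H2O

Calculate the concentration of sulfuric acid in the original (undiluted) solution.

0.1413 mol/L

n(KOH) = 0.02524 × 0.07088 = 1.789 × 10^-3 mol
From the 1:2 ratio, n(H2SO4) in the aliquot = 1/2 × 1.789 × 10^-3 = 8.945 × 10^-4 mol
[H2SO4]_dilute = 8.945 × 10^-4 / 0.02500 = 0.03578 mol/L
Dilution factor = 100.0 / 25.33 = 3.948
[H2SO4]_stock = 0.03578 × 3.948 = 0.1413 mol/L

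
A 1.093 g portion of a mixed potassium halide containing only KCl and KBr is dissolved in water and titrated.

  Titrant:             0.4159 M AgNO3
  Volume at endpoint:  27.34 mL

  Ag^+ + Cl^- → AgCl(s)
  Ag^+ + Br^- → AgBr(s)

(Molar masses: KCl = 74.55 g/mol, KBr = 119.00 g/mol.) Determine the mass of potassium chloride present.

0.4363 g

n(AgNO3) = 0.02734 × 0.4159 = 0.01137 mol
Let x = n(KCl), y = n(KBr).
Titrant: 1x + 1y = 0.01137;  mass: 74.55x + 119.00y = 1.093
Solving, x = 5.852 × 10^-3 mol, y = 5.519 × 10^-3 mol
mass of KCl = 5.852 × 10^-3 × 74.55 = 0.4363 g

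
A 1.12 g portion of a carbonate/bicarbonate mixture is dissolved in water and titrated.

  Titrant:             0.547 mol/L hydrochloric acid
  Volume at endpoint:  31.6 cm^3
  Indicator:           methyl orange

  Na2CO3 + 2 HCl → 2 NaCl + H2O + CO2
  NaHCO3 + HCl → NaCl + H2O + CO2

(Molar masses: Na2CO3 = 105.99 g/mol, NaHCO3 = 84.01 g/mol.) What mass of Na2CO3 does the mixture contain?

0.568 g

n(HCl) = 0.0316 × 0.547 = 0.0173 mol
Let x = n(Na2CO3), y = n(NaHCO3).
Titrant: 2x + 1y = 0.0173;  mass: 105.99x + 84.01y = 1.12
Solving, x = 5.35 × 10^-3 mol, y = 6.58 × 10^-3 mol
mass of Na2CO3 = 5.35 × 10^-3 × 105.99 = 0.568 g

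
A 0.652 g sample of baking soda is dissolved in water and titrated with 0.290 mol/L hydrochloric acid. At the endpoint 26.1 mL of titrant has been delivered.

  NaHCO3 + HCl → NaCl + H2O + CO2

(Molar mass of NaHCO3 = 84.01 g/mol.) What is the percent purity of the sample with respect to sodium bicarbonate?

n(HCl) = 0.0261 L × 0.290 mol/L = 7.57 × 10^-3 mol
n(NaHCO3) = 7.57 × 10^-3 mol (1:1 ratio)
mass of NaHCO3 = 7.57 × 10^-3 × 84.01 g/mol = 0.636 g
% NaHCO3 = 0.636 / 0.652 × 100 = 97.5 %

97.5 %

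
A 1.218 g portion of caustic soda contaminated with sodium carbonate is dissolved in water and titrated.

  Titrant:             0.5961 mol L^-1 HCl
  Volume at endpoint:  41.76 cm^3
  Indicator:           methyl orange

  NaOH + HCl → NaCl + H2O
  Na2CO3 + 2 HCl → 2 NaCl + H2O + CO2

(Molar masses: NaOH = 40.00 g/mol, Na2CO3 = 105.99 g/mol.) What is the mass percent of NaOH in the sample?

25.58 %

n(HCl) = 0.04176 × 0.5961 = 0.02489 mol
Let x = n(NaOH), y = n(Na2CO3).
Titrant: 1x + 2y = 0.02489;  mass: 40.00x + 105.99y = 1.218
Solving, x = 7.789 × 10^-3 mol, y = 8.552 × 10^-3 mol
mass of NaOH = 7.789 × 10^-3 × 40.00 = 0.3115 g
% NaOH = 0.3115 / 1.218 × 100 = 25.58 %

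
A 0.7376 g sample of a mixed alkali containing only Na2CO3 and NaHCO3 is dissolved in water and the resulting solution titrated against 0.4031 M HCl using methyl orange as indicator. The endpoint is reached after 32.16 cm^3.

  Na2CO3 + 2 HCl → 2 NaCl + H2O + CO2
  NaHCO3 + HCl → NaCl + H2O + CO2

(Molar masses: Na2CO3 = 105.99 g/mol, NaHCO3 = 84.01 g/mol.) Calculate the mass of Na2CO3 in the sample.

0.6006 g

n(HCl) = 0.03216 × 0.4031 = 0.01296 mol
Let x = n(Na2CO3), y = n(NaHCO3).
Titrant: 2x + 1y = 0.01296;  mass: 105.99x + 84.01y = 0.7376
Solving, x = 5.666 × 10^-3 mol, y = 1.631 × 10^-3 mol
mass of Na2CO3 = 5.666 × 10^-3 × 105.99 = 0.6006 g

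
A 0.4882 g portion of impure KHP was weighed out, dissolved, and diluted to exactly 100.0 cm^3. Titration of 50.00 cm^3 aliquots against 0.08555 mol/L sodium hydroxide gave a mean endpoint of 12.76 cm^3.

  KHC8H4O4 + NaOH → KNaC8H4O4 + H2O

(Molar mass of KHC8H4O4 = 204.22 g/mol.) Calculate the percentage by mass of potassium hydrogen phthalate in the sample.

n(NaOH) per titration = 0.01276 × 0.08555 = 1.092 × 10^-3 mol
n(KHC8H4O4) in each aliquot = 1.092 × 10^-3 mol (1:1 ratio)
n(KHC8H4O4) in the whole flask = 1.092 × 10^-3 × 100.0/50.00 = 2.183 × 10^-3 mol
mass of KHC8H4O4 = 2.183 × 10^-3 × 204.22 = 0.4459 g
% KHC8H4O4 = 0.4459 / 0.4882 × 100 = 91.33 %

91.33 %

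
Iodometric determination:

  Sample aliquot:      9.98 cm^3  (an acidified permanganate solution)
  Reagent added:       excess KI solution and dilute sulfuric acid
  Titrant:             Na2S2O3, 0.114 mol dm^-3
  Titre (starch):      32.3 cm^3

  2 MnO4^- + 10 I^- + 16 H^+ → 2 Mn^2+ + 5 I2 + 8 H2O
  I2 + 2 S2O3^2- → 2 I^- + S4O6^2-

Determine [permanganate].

n(S2O3^2-) = 0.0323 × 0.114 = 3.68 × 10^-3 mol
n(I2) = n(S2O3^2-)/2 = 1.84 × 10^-3 mol
From the 2:5 ratio, n(MnO4^-) in the aliquot = 2/5 × 1.84 × 10^-3 = 7.36 × 10^-4 mol
[MnO4^-] = 7.36 × 10^-4 / 0.00998 = 0.0738 mol/L

0.0738 mol/L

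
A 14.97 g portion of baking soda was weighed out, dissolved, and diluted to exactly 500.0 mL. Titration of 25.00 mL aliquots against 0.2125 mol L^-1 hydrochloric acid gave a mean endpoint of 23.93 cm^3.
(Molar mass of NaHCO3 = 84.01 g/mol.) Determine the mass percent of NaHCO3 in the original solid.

57.07 %

NaHCO3 + HCl → NaCl + H2O + CO2
n(HCl) per titration = 0.02393 × 0.2125 = 5.085 × 10^-3 mol
n(NaHCO3) in each aliquot = 5.085 × 10^-3 mol (1:1 ratio)
n(NaHCO3) in the whole flask = 5.085 × 10^-3 × 500.0/25.00 = 0.1017 mol
mass of NaHCO3 = 0.1017 × 84.01 = 8.544 g
% NaHCO3 = 8.544 / 14.97 × 100 = 57.07 %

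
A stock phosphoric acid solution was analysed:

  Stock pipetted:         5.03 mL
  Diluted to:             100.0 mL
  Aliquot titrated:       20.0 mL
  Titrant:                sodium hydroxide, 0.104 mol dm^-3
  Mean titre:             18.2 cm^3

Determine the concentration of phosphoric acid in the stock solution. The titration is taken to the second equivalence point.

H3PO4 + 2 NaOH → Na2HPO4 + 2 H2O
n(NaOH) = 0.0182 × 0.104 = 1.89 × 10^-3 mol
From the 1:2 ratio, n(H3PO4) in the aliquot = 1/2 × 1.89 × 10^-3 = 9.46 × 10^-4 mol
[H3PO4]_dilute = 9.46 × 10^-4 / 0.0200 = 0.0473 mol/L
Dilution factor = 100.0 / 5.03 = 19.88
[H3PO4]_stock = 0.0473 × 19.88 = 0.941 mol/L

0.941 mol/L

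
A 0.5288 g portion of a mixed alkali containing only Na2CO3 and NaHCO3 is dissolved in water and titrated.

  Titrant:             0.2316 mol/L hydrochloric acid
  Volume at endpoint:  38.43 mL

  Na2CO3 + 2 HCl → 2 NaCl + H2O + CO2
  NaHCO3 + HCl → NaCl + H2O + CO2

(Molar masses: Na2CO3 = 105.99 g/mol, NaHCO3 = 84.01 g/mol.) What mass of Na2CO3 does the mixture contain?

n(HCl) = 0.03843 × 0.2316 = 8.900 × 10^-3 mol
Let x = n(Na2CO3), y = n(NaHCO3).
Titrant: 2x + 1y = 8.900 × 10^-3;  mass: 105.99x + 84.01y = 0.5288
Solving, x = 3.529 × 10^-3 mol, y = 1.842 × 10^-3 mol
mass of Na2CO3 = 3.529 × 10^-3 × 105.99 = 0.3741 g

0.3741 g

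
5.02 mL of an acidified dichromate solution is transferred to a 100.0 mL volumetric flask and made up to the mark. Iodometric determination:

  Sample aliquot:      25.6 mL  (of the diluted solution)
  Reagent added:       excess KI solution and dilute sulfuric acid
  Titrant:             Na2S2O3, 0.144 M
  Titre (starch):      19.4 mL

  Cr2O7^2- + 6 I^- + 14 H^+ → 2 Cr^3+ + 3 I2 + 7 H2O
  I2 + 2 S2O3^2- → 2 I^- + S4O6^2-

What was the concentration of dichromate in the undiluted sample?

n(S2O3^2-) = 0.0194 × 0.144 = 2.79 × 10^-3 mol
n(I2) = n(S2O3^2-)/2 = 1.40 × 10^-3 mol
From the 1:3 ratio, n(Cr2O7^2-) in the aliquot = 1/3 × 1.40 × 10^-3 = 4.66 × 10^-4 mol
[Cr2O7^2-]_dilute = 4.66 × 10^-4 / 0.0256 = 0.0182 mol/L
[Cr2O7^2-]_original = 0.0182 × 100.0/5.02 = 0.362 mol/L

0.362 M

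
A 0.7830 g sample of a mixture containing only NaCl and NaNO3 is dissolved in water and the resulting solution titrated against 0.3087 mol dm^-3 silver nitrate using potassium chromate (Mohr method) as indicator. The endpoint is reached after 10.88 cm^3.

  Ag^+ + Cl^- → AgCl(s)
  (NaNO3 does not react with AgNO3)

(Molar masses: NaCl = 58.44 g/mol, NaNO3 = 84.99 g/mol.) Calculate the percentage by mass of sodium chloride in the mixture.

25.07 %

n(AgNO3) = 0.01088 × 0.3087 = 3.359 × 10^-3 mol
Let x = n(NaCl), y = n(NaNO3).
Titrant: 1x = 3.359 × 10^-3;  mass: 58.44x + 84.99y = 0.7830
Solving, x = 3.359 × 10^-3 mol, y = 6.903 × 10^-3 mol
mass of NaCl = 3.359 × 10^-3 × 58.44 = 0.1963 g
% NaCl = 0.1963 / 0.7830 × 100 = 25.07 %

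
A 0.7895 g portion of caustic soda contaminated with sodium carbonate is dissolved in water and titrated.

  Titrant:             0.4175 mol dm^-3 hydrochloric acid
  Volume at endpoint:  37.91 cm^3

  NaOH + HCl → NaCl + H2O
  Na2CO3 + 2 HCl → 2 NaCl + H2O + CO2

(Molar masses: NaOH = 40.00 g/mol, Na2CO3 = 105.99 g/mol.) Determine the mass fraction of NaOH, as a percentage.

19.21 %

n(HCl) = 0.03791 × 0.4175 = 0.01583 mol
Let x = n(NaOH), y = n(Na2CO3).
Titrant: 1x + 2y = 0.01583;  mass: 40.00x + 105.99y = 0.7895
Solving, x = 3.792 × 10^-3 mol, y = 6.018 × 10^-3 mol
mass of NaOH = 3.792 × 10^-3 × 40.00 = 0.1517 g
% NaOH = 0.1517 / 0.7895 × 100 = 19.21 %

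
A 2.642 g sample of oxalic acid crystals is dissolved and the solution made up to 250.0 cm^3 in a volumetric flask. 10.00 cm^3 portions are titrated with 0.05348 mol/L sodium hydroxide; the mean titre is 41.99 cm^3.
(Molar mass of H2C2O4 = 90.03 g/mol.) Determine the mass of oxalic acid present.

H2C2O4 + 2 NaOH → Na2C2O4 + 2 H2O
n(NaOH) per titration = 0.04199 × 0.05348 = 2.246 × 10^-3 mol
From the 1:2 ratio, n(H2C2O4) in each aliquot = 1/2 × 2.246 × 10^-3 = 1.123 × 10^-3 mol
n(H2C2O4) in the whole flask = 1.123 × 10^-3 × 250.0/10.00 = 0.02807 mol
mass of H2C2O4 = 0.02807 × 90.03 = 2.527 g

2.527 g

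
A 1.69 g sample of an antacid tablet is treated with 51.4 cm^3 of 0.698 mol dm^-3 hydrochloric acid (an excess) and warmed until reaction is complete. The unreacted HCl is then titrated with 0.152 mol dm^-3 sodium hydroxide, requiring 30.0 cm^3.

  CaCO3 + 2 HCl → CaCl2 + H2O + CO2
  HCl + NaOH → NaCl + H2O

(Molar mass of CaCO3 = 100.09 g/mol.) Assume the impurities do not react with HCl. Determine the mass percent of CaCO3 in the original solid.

92.7 %

n(HCl) added = 0.0514 × 0.698 = 0.0359 mol
n(NaOH) used in back-titration = 0.0300 × 0.152 = 4.56 × 10^-3 mol
n(HCl) left over = 4.56 × 10^-3 mol (1:1 ratio)
n(HCl) consumed by analyte = 0.0359 − 4.56 × 10^-3 = 0.0313 mol
From the 1:2 ratio, n(CaCO3) = 1/2 × 0.0313 = 0.0157 mol
mass of CaCO3 = 0.0157 × 100.09 = 1.57 g
% CaCO3 = 1.57 / 1.69 × 100 = 92.7 %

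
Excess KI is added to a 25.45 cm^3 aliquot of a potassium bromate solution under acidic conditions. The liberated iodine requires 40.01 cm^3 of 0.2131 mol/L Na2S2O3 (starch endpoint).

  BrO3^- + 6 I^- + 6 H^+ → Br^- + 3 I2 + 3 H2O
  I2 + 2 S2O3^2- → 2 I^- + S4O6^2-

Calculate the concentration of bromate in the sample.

n(S2O3^2-) = 0.04001 × 0.2131 = 8.526 × 10^-3 mol
n(I2) = n(S2O3^2-)/2 = 4.263 × 10^-3 mol
From the 1:3 ratio, n(BrO3^-) in the aliquot = 1/3 × 4.263 × 10^-3 = 1.421 × 10^-3 mol
[BrO3^-] = 1.421 × 10^-3 / 0.02545 = 0.05584 mol/L

0.05584 mol/L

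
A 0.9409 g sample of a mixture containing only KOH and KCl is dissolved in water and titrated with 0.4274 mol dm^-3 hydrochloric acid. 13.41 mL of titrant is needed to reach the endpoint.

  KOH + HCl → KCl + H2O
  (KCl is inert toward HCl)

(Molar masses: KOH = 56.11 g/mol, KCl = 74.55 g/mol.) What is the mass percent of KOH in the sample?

n(HCl) = 0.01341 × 0.4274 = 5.731 × 10^-3 mol
Let x = n(KOH), y = n(KCl).
Titrant: 1x = 5.731 × 10^-3;  mass: 56.11x + 74.55y = 0.9409
Solving, x = 5.731 × 10^-3 mol, y = 8.307 × 10^-3 mol
mass of KOH = 5.731 × 10^-3 × 56.11 = 0.3216 g
% KOH = 0.3216 / 0.9409 × 100 = 34.18 %

34.18 %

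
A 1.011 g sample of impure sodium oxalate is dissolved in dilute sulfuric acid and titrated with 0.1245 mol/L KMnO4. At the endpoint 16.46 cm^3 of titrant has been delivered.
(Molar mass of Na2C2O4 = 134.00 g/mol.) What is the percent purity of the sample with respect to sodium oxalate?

2 MnO4^- + 5 C2O4^2- + 16 H^+ → 2 Mn^2+ + 10 CO2 + 8 H2O
n(KMnO4) = 0.01646 L × 0.1245 mol/L = 2.049 × 10^-3 mol
From the 5:2 ratio, n(Na2C2O4) = 5/2 × 2.049 × 10^-3 = 5.123 × 10^-3 mol
mass of Na2C2O4 = 5.123 × 10^-3 × 134.00 g/mol = 0.6865 g
% Na2C2O4 = 0.6865 / 1.011 × 100 = 67.90 %

67.90 %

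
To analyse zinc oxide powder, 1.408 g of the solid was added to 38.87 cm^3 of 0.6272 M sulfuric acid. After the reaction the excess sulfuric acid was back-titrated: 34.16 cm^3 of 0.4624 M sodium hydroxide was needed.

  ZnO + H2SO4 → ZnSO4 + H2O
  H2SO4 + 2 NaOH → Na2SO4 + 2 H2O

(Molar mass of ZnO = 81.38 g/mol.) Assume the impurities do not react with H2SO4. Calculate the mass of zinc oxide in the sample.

1.341 g

n(H2SO4) added = 0.03887 × 0.6272 = 0.02438 mol
n(NaOH) used in back-titration = 0.03416 × 0.4624 = 0.01580 mol
From the 1:2 ratio, n(H2SO4) left over = 1/2 × 0.01580 = 7.898 × 10^-3 mol
n(H2SO4) consumed by analyte = 0.02438 − 7.898 × 10^-3 = 0.01648 mol
n(ZnO) = 0.01648 mol (1:1 ratio)
mass of ZnO = 0.01648 × 81.38 = 1.341 g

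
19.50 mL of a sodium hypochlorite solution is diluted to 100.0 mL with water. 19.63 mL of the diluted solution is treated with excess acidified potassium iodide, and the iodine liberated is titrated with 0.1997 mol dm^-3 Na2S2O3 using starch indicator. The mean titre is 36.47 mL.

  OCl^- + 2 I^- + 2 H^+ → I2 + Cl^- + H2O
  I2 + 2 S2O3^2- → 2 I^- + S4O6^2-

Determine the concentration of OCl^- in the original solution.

0.9513 mol/L

n(S2O3^2-) = 0.03647 × 0.1997 = 7.283 × 10^-3 mol
n(I2) = n(S2O3^2-)/2 = 3.642 × 10^-3 mol
n(OCl^-) in the aliquot = 3.642 × 10^-3 mol (1:1 ratio)
[OCl^-]_dilute = 3.642 × 10^-3 / 0.01963 = 0.1855 mol/L
[OCl^-]_original = 0.1855 × 100.0/19.50 = 0.9513 mol/L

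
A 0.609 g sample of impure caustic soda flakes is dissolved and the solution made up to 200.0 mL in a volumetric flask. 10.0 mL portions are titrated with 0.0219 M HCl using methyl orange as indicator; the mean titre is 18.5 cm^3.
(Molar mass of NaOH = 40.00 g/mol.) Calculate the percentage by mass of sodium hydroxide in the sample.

53.2 %

NaOH + HCl → NaCl + H2O
n(HCl) per titration = 0.0185 × 0.0219 = 4.05 × 10^-4 mol
n(NaOH) in each aliquot = 4.05 × 10^-4 mol (1:1 ratio)
n(NaOH) in the whole flask = 4.05 × 10^-4 × 200.0/10.0 = 8.10 × 10^-3 mol
mass of NaOH = 8.10 × 10^-3 × 40.00 = 0.324 g
% NaOH = 0.324 / 0.609 × 100 = 53.2 %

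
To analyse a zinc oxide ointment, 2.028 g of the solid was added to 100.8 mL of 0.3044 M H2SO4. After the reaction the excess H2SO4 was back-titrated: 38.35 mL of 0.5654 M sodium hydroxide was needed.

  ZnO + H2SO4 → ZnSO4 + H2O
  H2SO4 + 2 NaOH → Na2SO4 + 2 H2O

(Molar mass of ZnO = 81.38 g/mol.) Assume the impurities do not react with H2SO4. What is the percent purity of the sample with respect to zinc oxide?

n(H2SO4) added = 0.1008 × 0.3044 = 0.03068 mol
n(NaOH) used in back-titration = 0.03835 × 0.5654 = 0.02168 mol
From the 1:2 ratio, n(H2SO4) left over = 1/2 × 0.02168 = 0.01084 mol
n(H2SO4) consumed by analyte = 0.03068 − 0.01084 = 0.01984 mol
n(ZnO) = 0.01984 mol (1:1 ratio)
mass of ZnO = 0.01984 × 81.38 = 1.615 g
% ZnO = 1.615 / 2.028 × 100 = 79.62 %

79.62 %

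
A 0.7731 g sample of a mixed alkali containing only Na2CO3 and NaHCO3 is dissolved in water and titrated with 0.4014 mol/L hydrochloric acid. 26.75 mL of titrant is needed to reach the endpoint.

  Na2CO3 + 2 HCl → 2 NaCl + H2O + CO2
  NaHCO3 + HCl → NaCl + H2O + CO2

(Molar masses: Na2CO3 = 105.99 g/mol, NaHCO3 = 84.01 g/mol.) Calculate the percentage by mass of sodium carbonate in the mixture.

n(HCl) = 0.02675 × 0.4014 = 0.01074 mol
Let x = n(Na2CO3), y = n(NaHCO3).
Titrant: 2x + 1y = 0.01074;  mass: 105.99x + 84.01y = 0.7731
Solving, x = 2.079 × 10^-3 mol, y = 6.580 × 10^-3 mol
mass of Na2CO3 = 2.079 × 10^-3 × 105.99 = 0.2203 g
% Na2CO3 = 0.2203 / 0.7731 × 100 = 28.50 %

28.50 %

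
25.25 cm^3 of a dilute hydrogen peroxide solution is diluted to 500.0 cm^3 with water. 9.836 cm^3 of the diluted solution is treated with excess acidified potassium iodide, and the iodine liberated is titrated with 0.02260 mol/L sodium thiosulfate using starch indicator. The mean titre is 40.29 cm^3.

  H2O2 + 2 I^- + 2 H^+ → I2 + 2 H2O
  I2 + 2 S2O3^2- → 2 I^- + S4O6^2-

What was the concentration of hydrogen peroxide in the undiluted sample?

n(S2O3^2-) = 0.04029 × 0.02260 = 9.106 × 10^-4 mol
n(I2) = n(S2O3^2-)/2 = 4.553 × 10^-4 mol
n(H2O2) in the aliquot = 4.553 × 10^-4 mol (1:1 ratio)
[H2O2]_dilute = 4.553 × 10^-4 / 0.009836 = 0.04629 mol/L
[H2O2]_original = 0.04629 × 500.0/25.25 = 0.9166 mol/L

0.9166 mol/L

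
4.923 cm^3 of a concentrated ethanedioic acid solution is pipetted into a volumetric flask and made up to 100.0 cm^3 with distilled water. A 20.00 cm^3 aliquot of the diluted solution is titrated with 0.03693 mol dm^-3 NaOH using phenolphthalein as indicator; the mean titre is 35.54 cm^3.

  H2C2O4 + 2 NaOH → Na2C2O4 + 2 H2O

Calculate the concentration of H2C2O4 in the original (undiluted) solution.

0.6665 mol/L

n(NaOH) = 0.03554 × 0.03693 = 1.312 × 10^-3 mol
From the 1:2 ratio, n(H2C2O4) in the aliquot = 1/2 × 1.312 × 10^-3 = 6.562 × 10^-4 mol
[H2C2O4]_dilute = 6.562 × 10^-4 / 0.02000 = 0.03281 mol/L
Dilution factor = 100.0 / 4.923 = 20.31
[H2C2O4]_stock = 0.03281 × 20.31 = 0.6665 mol/L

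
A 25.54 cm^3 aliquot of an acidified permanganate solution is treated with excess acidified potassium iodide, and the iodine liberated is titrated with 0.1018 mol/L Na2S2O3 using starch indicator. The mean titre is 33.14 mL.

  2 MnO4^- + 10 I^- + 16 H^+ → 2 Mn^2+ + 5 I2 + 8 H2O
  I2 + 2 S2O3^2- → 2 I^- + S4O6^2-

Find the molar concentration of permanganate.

0.02642 mol/L

n(S2O3^2-) = 0.03314 × 0.1018 = 3.374 × 10^-3 mol
n(I2) = n(S2O3^2-)/2 = 1.687 × 10^-3 mol
From the 2:5 ratio, n(MnO4^-) in the aliquot = 2/5 × 1.687 × 10^-3 = 6.747 × 10^-4 mol
[MnO4^-] = 6.747 × 10^-4 / 0.02554 = 0.02642 mol/L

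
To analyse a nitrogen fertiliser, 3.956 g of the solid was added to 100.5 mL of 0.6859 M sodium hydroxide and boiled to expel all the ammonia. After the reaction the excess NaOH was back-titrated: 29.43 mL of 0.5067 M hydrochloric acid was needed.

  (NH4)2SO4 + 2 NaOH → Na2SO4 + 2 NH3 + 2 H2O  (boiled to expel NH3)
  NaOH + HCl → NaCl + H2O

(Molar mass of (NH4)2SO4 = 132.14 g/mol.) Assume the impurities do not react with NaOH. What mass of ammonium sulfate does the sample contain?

3.569 g

n(NaOH) added = 0.1005 × 0.6859 = 0.06893 mol
n(HCl) used in back-titration = 0.02943 × 0.5067 = 0.01491 mol
n(NaOH) left over = 0.01491 mol (1:1 ratio)
n(NaOH) consumed by analyte = 0.06893 − 0.01491 = 0.05402 mol
From the 1:2 ratio, n((NH4)2SO4) = 1/2 × 0.05402 = 0.02701 mol
mass of (NH4)2SO4 = 0.02701 × 132.14 = 3.569 g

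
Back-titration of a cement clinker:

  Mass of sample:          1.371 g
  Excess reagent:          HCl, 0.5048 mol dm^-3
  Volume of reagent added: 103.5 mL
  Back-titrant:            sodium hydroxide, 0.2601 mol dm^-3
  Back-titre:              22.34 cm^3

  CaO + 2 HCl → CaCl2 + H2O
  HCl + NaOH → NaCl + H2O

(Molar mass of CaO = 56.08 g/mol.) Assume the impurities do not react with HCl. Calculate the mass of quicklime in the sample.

n(HCl) added = 0.1035 × 0.5048 = 0.05225 mol
n(NaOH) used in back-titration = 0.02234 × 0.2601 = 5.811 × 10^-3 mol
n(HCl) left over = 5.811 × 10^-3 mol (1:1 ratio)
n(HCl) consumed by analyte = 0.05225 − 5.811 × 10^-3 = 0.04644 mol
From the 1:2 ratio, n(CaO) = 1/2 × 0.04644 = 0.02322 mol
mass of CaO = 0.02322 × 56.08 = 1.302 g

1.302 g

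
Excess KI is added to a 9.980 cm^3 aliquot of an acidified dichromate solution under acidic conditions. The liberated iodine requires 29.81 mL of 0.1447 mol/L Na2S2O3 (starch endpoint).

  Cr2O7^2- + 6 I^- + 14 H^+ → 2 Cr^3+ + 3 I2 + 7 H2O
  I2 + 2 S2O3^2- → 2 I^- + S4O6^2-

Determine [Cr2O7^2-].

n(S2O3^2-) = 0.02981 × 0.1447 = 4.314 × 10^-3 mol
n(I2) = n(S2O3^2-)/2 = 2.157 × 10^-3 mol
From the 1:3 ratio, n(Cr2O7^2-) in the aliquot = 1/3 × 2.157 × 10^-3 = 7.189 × 10^-4 mol
[Cr2O7^2-] = 7.189 × 10^-4 / 0.009980 = 0.07204 mol/L

0.07204 mol/L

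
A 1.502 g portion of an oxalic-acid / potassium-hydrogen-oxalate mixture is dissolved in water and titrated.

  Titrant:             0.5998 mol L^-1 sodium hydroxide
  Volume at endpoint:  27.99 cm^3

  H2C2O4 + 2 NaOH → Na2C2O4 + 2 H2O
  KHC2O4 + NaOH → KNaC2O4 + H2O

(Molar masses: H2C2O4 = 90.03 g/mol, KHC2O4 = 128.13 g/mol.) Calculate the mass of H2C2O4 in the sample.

n(NaOH) = 0.02799 × 0.5998 = 0.01679 mol
Let x = n(H2C2O4), y = n(KHC2O4).
Titrant: 2x + 1y = 0.01679;  mass: 90.03x + 128.13y = 1.502
Solving, x = 3.905 × 10^-3 mol, y = 8.979 × 10^-3 mol
mass of H2C2O4 = 3.905 × 10^-3 × 90.03 = 0.3516 g

0.3516 g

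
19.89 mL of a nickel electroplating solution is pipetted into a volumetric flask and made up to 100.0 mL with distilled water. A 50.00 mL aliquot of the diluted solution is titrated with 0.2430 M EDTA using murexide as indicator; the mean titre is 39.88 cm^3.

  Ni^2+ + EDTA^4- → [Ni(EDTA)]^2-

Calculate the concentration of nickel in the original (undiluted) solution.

n(EDTA) = 0.03988 × 0.2430 = 9.691 × 10^-3 mol
n(Ni2+) in the aliquot = 9.691 × 10^-3 mol (1:1 ratio)
[Ni2+]_dilute = 9.691 × 10^-3 / 0.05000 = 0.1938 mol/L
Dilution factor = 100.0 / 19.89 = 5.028
[Ni2+]_stock = 0.1938 × 5.028 = 0.9744 mol/L

0.9744 M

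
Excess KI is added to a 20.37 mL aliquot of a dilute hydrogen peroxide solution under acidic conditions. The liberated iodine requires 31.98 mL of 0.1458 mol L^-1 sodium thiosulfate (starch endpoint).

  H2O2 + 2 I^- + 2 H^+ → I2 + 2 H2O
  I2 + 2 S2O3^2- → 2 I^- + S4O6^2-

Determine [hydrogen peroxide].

0.1144 mol/L

n(S2O3^2-) = 0.03198 × 0.1458 = 4.663 × 10^-3 mol
n(I2) = n(S2O3^2-)/2 = 2.331 × 10^-3 mol
n(H2O2) in the aliquot = 2.331 × 10^-3 mol (1:1 ratio)
[H2O2] = 2.331 × 10^-3 / 0.02037 = 0.1144 mol/L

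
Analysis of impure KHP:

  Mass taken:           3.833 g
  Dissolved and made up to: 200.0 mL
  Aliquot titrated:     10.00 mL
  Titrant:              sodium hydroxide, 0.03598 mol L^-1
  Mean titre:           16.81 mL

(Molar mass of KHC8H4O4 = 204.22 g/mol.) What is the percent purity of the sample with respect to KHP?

64.45 %

KHC8H4O4 + NaOH → KNaC8H4O4 + H2O
n(NaOH) per titration = 0.01681 × 0.03598 = 6.048 × 10^-4 mol
n(KHC8H4O4) in each aliquot = 6.048 × 10^-4 mol (1:1 ratio)
n(KHC8H4O4) in the whole flask = 6.048 × 10^-4 × 200.0/10.00 = 0.01210 mol
mass of KHC8H4O4 = 0.01210 × 204.22 = 2.470 g
% KHC8H4O4 = 2.470 / 3.833 × 100 = 64.45 %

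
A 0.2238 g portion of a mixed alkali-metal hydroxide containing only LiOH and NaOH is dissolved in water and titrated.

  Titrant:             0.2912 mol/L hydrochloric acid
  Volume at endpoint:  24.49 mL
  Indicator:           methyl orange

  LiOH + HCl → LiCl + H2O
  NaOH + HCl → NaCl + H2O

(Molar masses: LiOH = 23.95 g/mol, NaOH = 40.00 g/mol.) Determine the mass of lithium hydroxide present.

0.09171 g

n(HCl) = 0.02449 × 0.2912 = 7.131 × 10^-3 mol
Let x = n(LiOH), y = n(NaOH).
Titrant: 1x + 1y = 7.131 × 10^-3;  mass: 23.95x + 40.00y = 0.2238
Solving, x = 3.829 × 10^-3 mol, y = 3.302 × 10^-3 mol
mass of LiOH = 3.829 × 10^-3 × 23.95 = 0.09171 g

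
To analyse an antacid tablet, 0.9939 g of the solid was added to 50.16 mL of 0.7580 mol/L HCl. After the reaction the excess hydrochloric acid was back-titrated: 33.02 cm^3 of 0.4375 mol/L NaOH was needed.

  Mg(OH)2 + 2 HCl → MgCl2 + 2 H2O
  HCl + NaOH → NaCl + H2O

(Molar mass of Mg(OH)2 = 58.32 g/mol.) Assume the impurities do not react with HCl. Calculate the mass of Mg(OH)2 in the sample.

n(HCl) added = 0.05016 × 0.7580 = 0.03802 mol
n(NaOH) used in back-titration = 0.03302 × 0.4375 = 0.01445 mol
n(HCl) left over = 0.01445 mol (1:1 ratio)
n(HCl) consumed by analyte = 0.03802 − 0.01445 = 0.02358 mol
From the 1:2 ratio, n(Mg(OH)2) = 1/2 × 0.02358 = 0.01179 mol
mass of Mg(OH)2 = 0.01179 × 58.32 = 0.6874 g

0.6874 g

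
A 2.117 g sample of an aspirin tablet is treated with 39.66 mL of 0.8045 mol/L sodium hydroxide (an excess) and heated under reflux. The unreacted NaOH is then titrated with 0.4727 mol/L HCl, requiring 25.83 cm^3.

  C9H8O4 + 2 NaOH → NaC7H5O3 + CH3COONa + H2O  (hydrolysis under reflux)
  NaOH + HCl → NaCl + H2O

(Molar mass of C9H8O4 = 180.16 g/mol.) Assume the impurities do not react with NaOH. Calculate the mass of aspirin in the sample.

1.774 g

n(NaOH) added = 0.03966 × 0.8045 = 0.03191 mol
n(HCl) used in back-titration = 0.02583 × 0.4727 = 0.01221 mol
n(NaOH) left over = 0.01221 mol (1:1 ratio)
n(NaOH) consumed by analyte = 0.03191 − 0.01221 = 0.01970 mol
From the 1:2 ratio, n(C9H8O4) = 1/2 × 0.01970 = 9.848 × 10^-3 mol
mass of C9H8O4 = 9.848 × 10^-3 × 180.16 = 1.774 g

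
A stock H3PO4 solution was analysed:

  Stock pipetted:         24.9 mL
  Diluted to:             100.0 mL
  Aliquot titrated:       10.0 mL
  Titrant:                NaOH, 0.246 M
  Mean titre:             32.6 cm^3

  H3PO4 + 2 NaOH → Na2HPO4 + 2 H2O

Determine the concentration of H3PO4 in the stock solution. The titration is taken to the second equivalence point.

n(NaOH) = 0.0326 × 0.246 = 8.02 × 10^-3 mol
From the 1:2 ratio, n(H3PO4) in the aliquot = 1/2 × 8.02 × 10^-3 = 4.01 × 10^-3 mol
[H3PO4]_dilute = 4.01 × 10^-3 / 0.0100 = 0.401 mol/L
Dilution factor = 100.0 / 24.9 = 4.016
[H3PO4]_stock = 0.401 × 4.016 = 1.61 mol/L

1.61 M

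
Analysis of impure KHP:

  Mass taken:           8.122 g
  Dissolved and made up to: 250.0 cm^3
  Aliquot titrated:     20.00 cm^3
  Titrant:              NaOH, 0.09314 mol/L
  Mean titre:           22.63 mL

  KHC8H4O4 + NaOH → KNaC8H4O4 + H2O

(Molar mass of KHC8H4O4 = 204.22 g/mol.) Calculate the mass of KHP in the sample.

5.381 g

n(NaOH) per titration = 0.02263 × 0.09314 = 2.108 × 10^-3 mol
n(KHC8H4O4) in each aliquot = 2.108 × 10^-3 mol (1:1 ratio)
n(KHC8H4O4) in the whole flask = 2.108 × 10^-3 × 250.0/20.00 = 0.02635 mol
mass of KHC8H4O4 = 0.02635 × 204.22 = 5.381 g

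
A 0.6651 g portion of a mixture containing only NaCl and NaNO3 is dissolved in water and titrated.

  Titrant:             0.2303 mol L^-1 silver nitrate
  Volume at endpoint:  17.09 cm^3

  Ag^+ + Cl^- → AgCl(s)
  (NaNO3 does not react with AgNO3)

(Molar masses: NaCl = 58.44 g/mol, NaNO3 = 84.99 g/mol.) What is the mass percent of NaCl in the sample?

34.58 %

n(AgNO3) = 0.01709 × 0.2303 = 3.936 × 10^-3 mol
Let x = n(NaCl), y = n(NaNO3).
Titrant: 1x = 3.936 × 10^-3;  mass: 58.44x + 84.99y = 0.6651
Solving, x = 3.936 × 10^-3 mol, y = 5.119 × 10^-3 mol
mass of NaCl = 3.936 × 10^-3 × 58.44 = 0.2300 g
% NaCl = 0.2300 / 0.6651 × 100 = 34.58 %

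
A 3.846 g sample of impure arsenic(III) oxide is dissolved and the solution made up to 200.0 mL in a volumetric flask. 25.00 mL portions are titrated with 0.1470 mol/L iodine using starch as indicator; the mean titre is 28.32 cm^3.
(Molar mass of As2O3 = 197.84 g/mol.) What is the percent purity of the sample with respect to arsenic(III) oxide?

85.66 %

As2O3 + 2 I2 + 2 H2O → As2O5 + 4 HI
n(I2) per titration = 0.02832 × 0.1470 = 4.163 × 10^-3 mol
From the 1:2 ratio, n(As2O3) in each aliquot = 1/2 × 4.163 × 10^-3 = 2.082 × 10^-3 mol
n(As2O3) in the whole flask = 2.082 × 10^-3 × 200.0/25.00 = 0.01665 mol
mass of As2O3 = 0.01665 × 197.84 = 3.294 g
% As2O3 = 3.294 / 3.846 × 100 = 85.66 %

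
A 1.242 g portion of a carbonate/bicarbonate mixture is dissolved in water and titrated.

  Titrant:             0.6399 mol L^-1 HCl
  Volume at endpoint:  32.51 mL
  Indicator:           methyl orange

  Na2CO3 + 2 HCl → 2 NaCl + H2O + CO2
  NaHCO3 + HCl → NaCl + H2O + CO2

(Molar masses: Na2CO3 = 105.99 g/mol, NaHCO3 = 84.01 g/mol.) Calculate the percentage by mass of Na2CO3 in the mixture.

n(HCl) = 0.03251 × 0.6399 = 0.02080 mol
Let x = n(Na2CO3), y = n(NaHCO3).
Titrant: 2x + 1y = 0.02080;  mass: 105.99x + 84.01y = 1.242
Solving, x = 8.152 × 10^-3 mol, y = 4.499 × 10^-3 mol
mass of Na2CO3 = 8.152 × 10^-3 × 105.99 = 0.8640 g
% Na2CO3 = 0.8640 / 1.242 × 100 = 69.57 %

69.57 %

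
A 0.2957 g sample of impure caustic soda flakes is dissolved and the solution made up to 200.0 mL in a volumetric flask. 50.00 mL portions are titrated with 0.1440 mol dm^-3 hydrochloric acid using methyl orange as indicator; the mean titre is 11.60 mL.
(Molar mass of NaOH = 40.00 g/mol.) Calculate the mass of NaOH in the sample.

0.2673 g

NaOH + HCl → NaCl + H2O
n(HCl) per titration = 0.01160 × 0.1440 = 1.670 × 10^-3 mol
n(NaOH) in each aliquot = 1.670 × 10^-3 mol (1:1 ratio)
n(NaOH) in the whole flask = 1.670 × 10^-3 × 200.0/50.00 = 6.682 × 10^-3 mol
mass of NaOH = 6.682 × 10^-3 × 40.00 = 0.2673 g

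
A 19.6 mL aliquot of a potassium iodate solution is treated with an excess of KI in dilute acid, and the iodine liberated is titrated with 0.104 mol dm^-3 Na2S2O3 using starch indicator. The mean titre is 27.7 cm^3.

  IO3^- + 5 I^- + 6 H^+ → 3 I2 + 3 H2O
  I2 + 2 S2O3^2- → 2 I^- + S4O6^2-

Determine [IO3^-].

0.0245 mol/L

n(S2O3^2-) = 0.0277 × 0.104 = 2.88 × 10^-3 mol
n(I2) = n(S2O3^2-)/2 = 1.44 × 10^-3 mol
From the 1:3 ratio, n(IO3^-) in the aliquot = 1/3 × 1.44 × 10^-3 = 4.80 × 10^-4 mol
[IO3^-] = 4.80 × 10^-4 / 0.0196 = 0.0245 mol/L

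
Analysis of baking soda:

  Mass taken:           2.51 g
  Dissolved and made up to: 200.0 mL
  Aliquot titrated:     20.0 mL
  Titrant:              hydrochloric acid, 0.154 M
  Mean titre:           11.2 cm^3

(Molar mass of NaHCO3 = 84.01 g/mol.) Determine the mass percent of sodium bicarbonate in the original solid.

NaHCO3 + HCl → NaCl + H2O + CO2
n(HCl) per titration = 0.0112 × 0.154 = 1.72 × 10^-3 mol
n(NaHCO3) in each aliquot = 1.72 × 10^-3 mol (1:1 ratio)
n(NaHCO3) in the whole flask = 1.72 × 10^-3 × 200.0/20.0 = 0.0172 mol
mass of NaHCO3 = 0.0172 × 84.01 = 1.45 g
% NaHCO3 = 1.45 / 2.51 × 100 = 57.7 %

57.7 %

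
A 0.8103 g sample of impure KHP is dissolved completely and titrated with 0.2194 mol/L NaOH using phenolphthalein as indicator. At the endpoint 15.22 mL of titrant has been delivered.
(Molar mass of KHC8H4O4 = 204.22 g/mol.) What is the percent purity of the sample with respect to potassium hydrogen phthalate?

84.16 %

KHC8H4O4 + NaOH → KNaC8H4O4 + H2O
n(NaOH) = 0.01522 L × 0.2194 mol/L = 3.339 × 10^-3 mol
n(KHC8H4O4) = 3.339 × 10^-3 mol (1:1 ratio)
mass of KHC8H4O4 = 3.339 × 10^-3 × 204.22 g/mol = 0.6819 g
% KHC8H4O4 = 0.6819 / 0.8103 × 100 = 84.16 %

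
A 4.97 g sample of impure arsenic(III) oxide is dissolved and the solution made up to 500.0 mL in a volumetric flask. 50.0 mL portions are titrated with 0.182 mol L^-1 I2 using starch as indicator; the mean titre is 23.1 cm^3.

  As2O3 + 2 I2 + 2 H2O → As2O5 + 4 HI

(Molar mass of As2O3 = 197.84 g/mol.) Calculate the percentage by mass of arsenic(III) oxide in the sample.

83.7 %

n(I2) per titration = 0.0231 × 0.182 = 4.20 × 10^-3 mol
From the 1:2 ratio, n(As2O3) in each aliquot = 1/2 × 4.20 × 10^-3 = 2.10 × 10^-3 mol
n(As2O3) in the whole flask = 2.10 × 10^-3 × 500.0/50.0 = 0.0210 mol
mass of As2O3 = 0.0210 × 197.84 = 4.16 g
% As2O3 = 4.16 / 4.97 × 100 = 83.7 %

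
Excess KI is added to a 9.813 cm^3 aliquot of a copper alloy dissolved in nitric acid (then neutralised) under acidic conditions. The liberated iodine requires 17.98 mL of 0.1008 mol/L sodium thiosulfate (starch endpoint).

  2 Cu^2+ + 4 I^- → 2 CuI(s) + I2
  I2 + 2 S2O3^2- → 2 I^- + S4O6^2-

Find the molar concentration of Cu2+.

n(S2O3^2-) = 0.01798 × 0.1008 = 1.812 × 10^-3 mol
n(I2) = n(S2O3^2-)/2 = 9.062 × 10^-4 mol
From the 2:1 ratio, n(Cu2+) in the aliquot = 2/1 × 9.062 × 10^-4 = 1.812 × 10^-3 mol
[Cu2+] = 1.812 × 10^-3 / 0.009813 = 0.1847 mol/L

0.1847 mol/L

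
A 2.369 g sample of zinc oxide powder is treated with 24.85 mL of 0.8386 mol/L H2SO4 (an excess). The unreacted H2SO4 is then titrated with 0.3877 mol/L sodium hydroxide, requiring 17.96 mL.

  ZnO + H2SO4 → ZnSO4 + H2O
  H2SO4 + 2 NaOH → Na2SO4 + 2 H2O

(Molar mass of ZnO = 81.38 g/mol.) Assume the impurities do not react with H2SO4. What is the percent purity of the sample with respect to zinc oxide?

59.63 %

n(H2SO4) added = 0.02485 × 0.8386 = 0.02084 mol
n(NaOH) used in back-titration = 0.01796 × 0.3877 = 6.963 × 10^-3 mol
From the 1:2 ratio, n(H2SO4) left over = 1/2 × 6.963 × 10^-3 = 3.482 × 10^-3 mol
n(H2SO4) consumed by analyte = 0.02084 − 3.482 × 10^-3 = 0.01736 mol
n(ZnO) = 0.01736 mol (1:1 ratio)
mass of ZnO = 0.01736 × 81.38 = 1.413 g
% ZnO = 1.413 / 2.369 × 100 = 59.63 %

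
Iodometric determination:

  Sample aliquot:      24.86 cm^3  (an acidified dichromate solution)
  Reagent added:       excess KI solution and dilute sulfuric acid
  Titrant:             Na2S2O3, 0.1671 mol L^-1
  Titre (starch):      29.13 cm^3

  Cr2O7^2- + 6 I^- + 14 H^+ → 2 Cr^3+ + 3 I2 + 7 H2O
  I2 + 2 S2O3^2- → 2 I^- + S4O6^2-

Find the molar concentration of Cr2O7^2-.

n(S2O3^2-) = 0.02913 × 0.1671 = 4.868 × 10^-3 mol
n(I2) = n(S2O3^2-)/2 = 2.434 × 10^-3 mol
From the 1:3 ratio, n(Cr2O7^2-) in the aliquot = 1/3 × 2.434 × 10^-3 = 8.113 × 10^-4 mol
[Cr2O7^2-] = 8.113 × 10^-4 / 0.02486 = 0.03263 mol/L

0.03263 mol/L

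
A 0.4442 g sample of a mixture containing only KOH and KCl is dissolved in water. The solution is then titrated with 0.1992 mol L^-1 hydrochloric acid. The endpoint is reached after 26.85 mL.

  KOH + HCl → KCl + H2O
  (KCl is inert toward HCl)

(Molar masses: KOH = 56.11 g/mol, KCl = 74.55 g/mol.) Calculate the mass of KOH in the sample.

0.3001 g

n(HCl) = 0.02685 × 0.1992 = 5.349 × 10^-3 mol
Let x = n(KOH), y = n(KCl).
Titrant: 1x = 5.349 × 10^-3;  mass: 56.11x + 74.55y = 0.4442
Solving, x = 5.349 × 10^-3 mol, y = 1.933 × 10^-3 mol
mass of KOH = 5.349 × 10^-3 × 56.11 = 0.3001 g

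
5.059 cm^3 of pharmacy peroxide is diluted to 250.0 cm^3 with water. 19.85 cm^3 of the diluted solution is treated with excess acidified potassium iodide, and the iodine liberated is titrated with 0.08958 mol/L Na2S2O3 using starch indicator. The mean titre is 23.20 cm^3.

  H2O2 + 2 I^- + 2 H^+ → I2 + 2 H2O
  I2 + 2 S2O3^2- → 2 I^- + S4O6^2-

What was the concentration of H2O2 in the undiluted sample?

n(S2O3^2-) = 0.02320 × 0.08958 = 2.078 × 10^-3 mol
n(I2) = n(S2O3^2-)/2 = 1.039 × 10^-3 mol
n(H2O2) in the aliquot = 1.039 × 10^-3 mol (1:1 ratio)
[H2O2]_dilute = 1.039 × 10^-3 / 0.01985 = 0.05235 mol/L
[H2O2]_original = 0.05235 × 250.0/5.059 = 2.587 mol/L

2.587 mol/L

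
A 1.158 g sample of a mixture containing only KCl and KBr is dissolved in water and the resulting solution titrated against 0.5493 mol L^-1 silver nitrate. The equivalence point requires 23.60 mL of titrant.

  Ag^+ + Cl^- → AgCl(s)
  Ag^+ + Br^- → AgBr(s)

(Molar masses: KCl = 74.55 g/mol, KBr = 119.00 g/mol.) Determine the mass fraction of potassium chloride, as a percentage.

n(AgNO3) = 0.02360 × 0.5493 = 0.01296 mol
Let x = n(KCl), y = n(KBr).
Titrant: 1x + 1y = 0.01296;  mass: 74.55x + 119.00y = 1.158
Solving, x = 8.654 × 10^-3 mol, y = 4.310 × 10^-3 mol
mass of KCl = 8.654 × 10^-3 × 74.55 = 0.6451 g
% KCl = 0.6451 / 1.158 × 100 = 55.71 %

55.71 %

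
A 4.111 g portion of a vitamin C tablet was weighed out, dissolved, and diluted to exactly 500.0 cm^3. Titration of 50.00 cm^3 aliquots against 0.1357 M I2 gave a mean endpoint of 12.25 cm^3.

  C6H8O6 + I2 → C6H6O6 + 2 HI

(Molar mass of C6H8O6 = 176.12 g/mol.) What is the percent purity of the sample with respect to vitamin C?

71.22 %

n(I2) per titration = 0.01225 × 0.1357 = 1.662 × 10^-3 mol
n(C6H8O6) in each aliquot = 1.662 × 10^-3 mol (1:1 ratio)
n(C6H8O6) in the whole flask = 1.662 × 10^-3 × 500.0/50.00 = 0.01662 mol
mass of C6H8O6 = 0.01662 × 176.12 = 2.928 g
% C6H8O6 = 2.928 / 4.111 × 100 = 71.22 %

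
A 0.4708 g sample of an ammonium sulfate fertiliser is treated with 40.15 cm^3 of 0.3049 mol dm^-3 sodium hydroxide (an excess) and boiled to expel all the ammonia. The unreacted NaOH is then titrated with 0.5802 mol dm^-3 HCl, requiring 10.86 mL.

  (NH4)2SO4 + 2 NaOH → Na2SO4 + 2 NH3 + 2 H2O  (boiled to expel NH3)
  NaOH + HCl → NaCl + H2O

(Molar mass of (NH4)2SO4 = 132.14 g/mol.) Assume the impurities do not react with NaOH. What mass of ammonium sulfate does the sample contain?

n(NaOH) added = 0.04015 × 0.3049 = 0.01224 mol
n(HCl) used in back-titration = 0.01086 × 0.5802 = 6.301 × 10^-3 mol
n(NaOH) left over = 6.301 × 10^-3 mol (1:1 ratio)
n(NaOH) consumed by analyte = 0.01224 − 6.301 × 10^-3 = 5.941 × 10^-3 mol
From the 1:2 ratio, n((NH4)2SO4) = 1/2 × 5.941 × 10^-3 = 2.970 × 10^-3 mol
mass of (NH4)2SO4 = 2.970 × 10^-3 × 132.14 = 0.3925 g

0.3925 g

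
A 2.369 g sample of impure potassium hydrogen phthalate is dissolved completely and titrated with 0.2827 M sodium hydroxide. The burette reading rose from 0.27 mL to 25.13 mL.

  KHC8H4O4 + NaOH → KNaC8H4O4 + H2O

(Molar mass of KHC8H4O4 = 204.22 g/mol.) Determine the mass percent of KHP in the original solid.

n(NaOH) = 0.02486 L × 0.2827 mol/L = 7.028 × 10^-3 mol
n(KHC8H4O4) = 7.028 × 10^-3 mol (1:1 ratio)
mass of KHC8H4O4 = 7.028 × 10^-3 × 204.22 g/mol = 1.435 g
% KHC8H4O4 = 1.435 / 2.369 × 100 = 60.58 %

60.58 %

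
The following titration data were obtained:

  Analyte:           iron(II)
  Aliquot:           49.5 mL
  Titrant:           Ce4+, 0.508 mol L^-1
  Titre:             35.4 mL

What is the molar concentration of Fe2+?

Ce^4+ + Fe^2+ → Ce^3+ + Fe^3+
n(Ce4+) = 0.0354 L × 0.508 mol/L = 0.0180 mol
n(Fe2+) = 0.0180 mol (1:1 mole ratio)
[Fe2+] = 0.0180 mol / 0.0495 L = 0.363 mol/L

0.363 mol/L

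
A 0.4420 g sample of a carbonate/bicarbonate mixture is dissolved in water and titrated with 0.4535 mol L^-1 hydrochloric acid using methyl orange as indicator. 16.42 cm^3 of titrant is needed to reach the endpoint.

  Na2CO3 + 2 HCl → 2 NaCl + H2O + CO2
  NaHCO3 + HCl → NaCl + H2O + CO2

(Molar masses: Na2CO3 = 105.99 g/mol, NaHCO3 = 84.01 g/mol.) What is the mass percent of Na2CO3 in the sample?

n(HCl) = 0.01642 × 0.4535 = 7.446 × 10^-3 mol
Let x = n(Na2CO3), y = n(NaHCO3).
Titrant: 2x + 1y = 7.446 × 10^-3;  mass: 105.99x + 84.01y = 0.4420
Solving, x = 2.960 × 10^-3 mol, y = 1.527 × 10^-3 mol
mass of Na2CO3 = 2.960 × 10^-3 × 105.99 = 0.3137 g
% Na2CO3 = 0.3137 / 0.4420 × 100 = 70.97 %

70.97 %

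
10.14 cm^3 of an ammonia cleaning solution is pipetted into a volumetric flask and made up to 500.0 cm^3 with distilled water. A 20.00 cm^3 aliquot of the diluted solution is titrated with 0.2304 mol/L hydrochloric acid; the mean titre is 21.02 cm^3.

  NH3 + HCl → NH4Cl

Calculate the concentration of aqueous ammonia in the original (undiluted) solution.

n(HCl) = 0.02102 × 0.2304 = 4.843 × 10^-3 mol
n(NH3) in the aliquot = 4.843 × 10^-3 mol (1:1 ratio)
[NH3]_dilute = 4.843 × 10^-3 / 0.02000 = 0.2422 mol/L
Dilution factor = 500.0 / 10.14 = 49.31
[NH3]_stock = 0.2422 × 49.31 = 11.94 mol/L

11.94 mol/L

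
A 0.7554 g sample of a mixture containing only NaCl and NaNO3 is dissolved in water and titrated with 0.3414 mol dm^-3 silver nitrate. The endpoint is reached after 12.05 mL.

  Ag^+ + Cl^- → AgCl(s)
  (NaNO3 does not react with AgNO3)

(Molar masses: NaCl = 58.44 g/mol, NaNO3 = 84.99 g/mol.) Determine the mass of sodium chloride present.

0.2404 g

n(AgNO3) = 0.01205 × 0.3414 = 4.114 × 10^-3 mol
Let x = n(NaCl), y = n(NaNO3).
Titrant: 1x = 4.114 × 10^-3;  mass: 58.44x + 84.99y = 0.7554
Solving, x = 4.114 × 10^-3 mol, y = 6.059 × 10^-3 mol
mass of NaCl = 4.114 × 10^-3 × 58.44 = 0.2404 g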